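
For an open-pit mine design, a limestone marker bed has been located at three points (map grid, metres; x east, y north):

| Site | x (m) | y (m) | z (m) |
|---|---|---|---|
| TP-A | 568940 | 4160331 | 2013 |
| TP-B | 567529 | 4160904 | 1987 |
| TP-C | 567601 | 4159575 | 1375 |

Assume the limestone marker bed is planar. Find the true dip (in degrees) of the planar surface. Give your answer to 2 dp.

27.32°

Two edge vectors: TP-A→TP-B = (-1411, 573, -26), TP-A→TP-C = (-1339, -756, -638).
Normal n = (TP-A→TP-B) × (TP-A→TP-C) = (-385230, -865404, 1833963).
So ∂z/∂x = −n_x/n_z = 0.21005 and ∂z/∂y = −n_y/n_z = 0.47188.
Gradient magnitude |∇z| = √(a² + b²) = √(0.04412 + 0.22267) = 0.51652.
True dip = arctan(0.51652) = 27.32°, dipping toward SSW (azimuth ≈ 204°).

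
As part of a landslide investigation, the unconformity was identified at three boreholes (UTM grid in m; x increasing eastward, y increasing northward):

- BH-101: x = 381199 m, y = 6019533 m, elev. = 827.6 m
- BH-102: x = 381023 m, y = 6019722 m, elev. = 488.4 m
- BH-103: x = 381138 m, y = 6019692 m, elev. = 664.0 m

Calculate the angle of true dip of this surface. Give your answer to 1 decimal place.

Let the plane be z = a·x + b·y + c.
BH-102−BH-101: −176a + 189b = −339.2;  BH-103−BH-101: −61a + 159b = −163.6.
Solving gives a = 1.39851, b = −0.49240.
Gradient magnitude |∇z| = √(a² + b²) = √(1.95582 + 0.24246) = 1.48266.
True dip = arctan(1.48266) = 56.0°, dipping toward WNW (azimuth ≈ 289°).

56.0°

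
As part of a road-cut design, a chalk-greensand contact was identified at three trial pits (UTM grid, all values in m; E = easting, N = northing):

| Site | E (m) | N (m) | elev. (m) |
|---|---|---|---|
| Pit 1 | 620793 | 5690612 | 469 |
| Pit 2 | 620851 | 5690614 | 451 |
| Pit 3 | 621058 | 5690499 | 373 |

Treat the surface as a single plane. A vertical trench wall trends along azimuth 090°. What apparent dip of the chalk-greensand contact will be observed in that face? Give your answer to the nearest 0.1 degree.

17.4°

Two edge vectors: Pit 1→Pit 2 = (58, 2, -18), Pit 1→Pit 3 = (265, -113, -96).
Normal n = (Pit 1→Pit 2) × (Pit 1→Pit 3) = (-2226, 798, -7084).
So ∂z/∂E = −n_x/n_z = −0.31423 and ∂z/∂N = −n_y/n_z = 0.11265.
Unit vector along 090° is (sin 90°, cos 90°) = (1.0000, 0.0000).
Slope in that direction = a·(1.0000) + b·(0.0000) = −0.31423.
Apparent dip = arctan|0.31423| = 17.4° (true dip is 18.5°, so apparent ≤ true as expected).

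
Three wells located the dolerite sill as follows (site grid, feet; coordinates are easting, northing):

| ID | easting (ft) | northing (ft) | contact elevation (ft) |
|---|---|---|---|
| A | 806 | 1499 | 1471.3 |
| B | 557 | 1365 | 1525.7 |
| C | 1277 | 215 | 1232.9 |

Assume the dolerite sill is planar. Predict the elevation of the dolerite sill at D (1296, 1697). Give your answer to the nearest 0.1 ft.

Let the plane be z = a·easting + b·northing + c.
B−A: −249a − 134b = 54.4;  C−A: 471a − 1284b = −238.4.
Solving gives a = −0.265902, b = 0.088131.
Then c = 1471.3 − a·806 − b·1499 = 1553.51.
At (1296, 1697): z = −344.6 + 149.6 + 1553.51 = 1358.5 ft.

1358.5 ft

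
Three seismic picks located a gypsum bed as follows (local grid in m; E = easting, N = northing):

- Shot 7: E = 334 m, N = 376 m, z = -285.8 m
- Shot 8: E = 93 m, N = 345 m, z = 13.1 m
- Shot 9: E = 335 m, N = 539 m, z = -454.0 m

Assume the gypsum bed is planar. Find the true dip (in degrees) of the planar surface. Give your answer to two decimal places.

56.48°

Two edge vectors: Shot 7→Shot 8 = (-241, -31, 298.9), Shot 7→Shot 9 = (1, 163, -168.2).
Normal n = (Shot 7→Shot 8) × (Shot 7→Shot 9) = (-43506.5, -40237.3, -39252).
So ∂z/∂E = −n_x/n_z = −1.10839 and ∂z/∂N = −n_y/n_z = −1.02510.
Gradient magnitude |∇z| = √(a² + b²) = √(1.22853 + 1.05083) = 1.50976.
True dip = arctan(1.50976) = 56.48°, dipping toward NE (azimuth ≈ 047°).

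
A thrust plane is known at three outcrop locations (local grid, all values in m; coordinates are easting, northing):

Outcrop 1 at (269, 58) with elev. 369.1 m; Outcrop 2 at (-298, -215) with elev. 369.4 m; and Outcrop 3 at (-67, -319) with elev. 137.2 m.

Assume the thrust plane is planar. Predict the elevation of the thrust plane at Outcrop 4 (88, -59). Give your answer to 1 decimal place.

Let the plane be z = a·easting + b·northing + c.
Outcrop 2−Outcrop 1: −567a − 273b = 0.3;  Outcrop 3−Outcrop 1: −336a − 377b = −231.9.
Solving gives a = −0.51972, b = 1.07832.
Then c = 369.1 − a·269 − b·58 = 446.36.
At (88, -59): z = −45.7 − 63.6 + 446.36 = 337.0 m.

337.0 m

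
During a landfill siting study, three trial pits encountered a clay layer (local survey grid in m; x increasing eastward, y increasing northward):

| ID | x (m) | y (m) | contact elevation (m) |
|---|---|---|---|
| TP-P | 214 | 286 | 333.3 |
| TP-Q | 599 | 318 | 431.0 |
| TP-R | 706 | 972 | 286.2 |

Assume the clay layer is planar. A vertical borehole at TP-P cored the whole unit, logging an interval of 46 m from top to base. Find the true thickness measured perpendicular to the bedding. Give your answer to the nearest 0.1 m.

42.9 m

Two edge vectors: TP-P→TP-Q = (385, 32, 97.7), TP-P→TP-R = (492, 686, -47.1).
Normal n = (TP-P→TP-Q) × (TP-P→TP-R) = (-68529.4, 66201.9, 248366).
So ∂z/∂x = −n_x/n_z = 0.27592 and ∂z/∂y = −n_y/n_z = −0.26655.
|∇z| = √(a²+b²) = 0.38364, so dip δ = arctan(0.38364) = 20.99°.
True thickness = vertical thickness × cos δ = 46 × cos 20.99° = 42.9 m.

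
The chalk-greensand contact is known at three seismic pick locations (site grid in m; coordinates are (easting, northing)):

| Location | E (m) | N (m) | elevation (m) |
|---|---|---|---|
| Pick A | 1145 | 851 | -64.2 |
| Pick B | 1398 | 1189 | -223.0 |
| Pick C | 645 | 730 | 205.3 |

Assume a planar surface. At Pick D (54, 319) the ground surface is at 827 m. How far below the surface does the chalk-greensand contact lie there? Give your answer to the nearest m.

281 m

Let the plane be z = a·E + b·N + c.
Pick B−Pick A: 253a + 338b = −158.8;  Pick C−Pick A: −500a − 121b = 269.5.
Solving gives a = −0.51939, b = −0.08105.
Then c = -64.2 − a·1145 − b·851 = 599.47.
At (54, 319): z_contact = −28.0 − 25.9 + 599.47 = 545.6 m.
Depth below ground = 827 − 545.6 = 281 m.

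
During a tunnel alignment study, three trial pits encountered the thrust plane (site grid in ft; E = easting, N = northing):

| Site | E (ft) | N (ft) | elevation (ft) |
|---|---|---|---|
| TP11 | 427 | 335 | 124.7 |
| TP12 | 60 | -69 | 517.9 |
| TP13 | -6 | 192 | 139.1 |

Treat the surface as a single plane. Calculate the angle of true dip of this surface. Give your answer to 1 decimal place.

54.6°

Let the plane be z = a·E + b·N + c.
TP12−TP11: −367a − 404b = 393.2;  TP13−TP11: −433a − 143b = 14.4.
Solving gives a = 0.41167, b = −1.34724.
Gradient magnitude |∇z| = √(a² + b²) = √(0.16948 + 1.81505) = 1.40873.
True dip = arctan(1.40873) = 54.6°, dipping toward NNW (azimuth ≈ 343°).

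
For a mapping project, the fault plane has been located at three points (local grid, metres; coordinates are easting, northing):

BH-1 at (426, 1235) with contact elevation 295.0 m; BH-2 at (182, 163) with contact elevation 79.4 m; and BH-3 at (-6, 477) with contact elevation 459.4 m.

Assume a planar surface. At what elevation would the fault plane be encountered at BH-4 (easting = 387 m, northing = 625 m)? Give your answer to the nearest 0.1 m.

50.4 m

Two edge vectors: BH-1→BH-2 = (-244, -1072, -215.6), BH-1→BH-3 = (-432, -758, 164.4).
Normal n = (BH-1→BH-2) × (BH-1→BH-3) = (-339661.6, 133252.8, -278152).
So ∂z/∂easting = −n_x/n_z = −1.221137 and ∂z/∂northing = −n_y/n_z = 0.479065.
Intercept c from BH-1: 295 + 520.20 − 591.64 = 223.56.
At (387, 625): z = −472.6 + 299.4 + 223.56 = 50.4 m.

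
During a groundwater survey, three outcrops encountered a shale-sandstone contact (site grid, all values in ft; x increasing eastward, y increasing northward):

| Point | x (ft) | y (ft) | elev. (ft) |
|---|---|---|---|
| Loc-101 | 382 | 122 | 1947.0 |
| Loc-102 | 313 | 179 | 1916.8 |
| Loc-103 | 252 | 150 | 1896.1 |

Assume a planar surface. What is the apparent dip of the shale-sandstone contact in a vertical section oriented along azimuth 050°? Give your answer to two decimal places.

Let the plane be z = a·x + b·y + c.
Loc-102−Loc-101: −69a + 57b = −30.2;  Loc-103−Loc-101: −130a + 28b = −50.9.
Solving gives a = 0.37526, b = −0.07556.
Unit vector along 050° is (sin 50°, cos 50°) = (0.7660, 0.6428).
Slope in that direction = a·(0.7660) + b·(0.6428) = 0.23890.
Apparent dip = arctan|0.23890| = 13.44° (true dip is 20.9°, so apparent ≤ true as expected).

13.44°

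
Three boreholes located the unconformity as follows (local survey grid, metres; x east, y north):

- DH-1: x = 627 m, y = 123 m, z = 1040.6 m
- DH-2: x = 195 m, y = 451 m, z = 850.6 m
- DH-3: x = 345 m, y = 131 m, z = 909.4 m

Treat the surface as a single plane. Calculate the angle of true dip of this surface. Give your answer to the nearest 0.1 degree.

25.1°

Two edge vectors: DH-1→DH-2 = (-432, 328, -190), DH-1→DH-3 = (-282, 8, -131.2).
Normal n = (DH-1→DH-2) × (DH-1→DH-3) = (-41513.6, -3098.4, 89040).
So ∂z/∂x = −n_x/n_z = 0.46624 and ∂z/∂y = −n_y/n_z = 0.03480.
Gradient magnitude |∇z| = √(a² + b²) = √(0.21738 + 0.00121) = 0.46753.
True dip = arctan(0.46753) = 25.1°, dipping toward W (azimuth ≈ 266°).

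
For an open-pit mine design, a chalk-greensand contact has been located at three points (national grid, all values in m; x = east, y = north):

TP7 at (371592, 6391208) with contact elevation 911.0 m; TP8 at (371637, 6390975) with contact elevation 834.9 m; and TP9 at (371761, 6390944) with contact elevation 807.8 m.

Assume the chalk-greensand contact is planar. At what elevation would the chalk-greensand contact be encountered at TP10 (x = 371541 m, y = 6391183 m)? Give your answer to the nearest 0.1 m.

Let the plane be z = a·x + b·y + c.
TP8−TP7: 45a − 233b = −76.1;  TP9−TP7: 169a − 264b = −103.2.
Solving gives a = −0.143841146, b = 0.298828963.
Then c = 911 − a·371592 − b·6391208 = −1855516.84.
At (371541, 6391183): z = −53442.9 + 1909870.6 − 1855516.84 = 910.9 m.

910.9 m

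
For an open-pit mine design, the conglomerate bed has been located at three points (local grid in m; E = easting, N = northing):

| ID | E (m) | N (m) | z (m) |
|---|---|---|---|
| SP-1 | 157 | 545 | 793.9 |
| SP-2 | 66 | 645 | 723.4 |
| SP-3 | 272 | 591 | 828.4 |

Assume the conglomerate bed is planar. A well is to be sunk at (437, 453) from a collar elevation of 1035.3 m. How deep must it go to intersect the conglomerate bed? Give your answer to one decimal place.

92.8 m

Two edge vectors: SP-1→SP-2 = (-91, 100, -70.5), SP-1→SP-3 = (115, 46, 34.5).
Normal n = (SP-1→SP-2) × (SP-1→SP-3) = (6693, -4968, -15686).
So ∂z/∂E = −n_x/n_z = 0.42669 and ∂z/∂N = −n_y/n_z = −0.31672.
Intercept c from SP-1: 793.9 − 66.99 + 172.61 = 899.52.
At (437, 453): z_contact = 186.46 − 143.47 + 899.52 = 942.51 m.
Depth below ground = 1035.3 − 942.51 = 92.8 m.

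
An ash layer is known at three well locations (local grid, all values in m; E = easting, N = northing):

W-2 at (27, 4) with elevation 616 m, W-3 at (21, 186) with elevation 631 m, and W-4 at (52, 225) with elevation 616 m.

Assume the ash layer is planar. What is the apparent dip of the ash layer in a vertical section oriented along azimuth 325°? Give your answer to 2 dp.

20.60°

Two edge vectors: W-2→W-3 = (-6, 182, 15), W-2→W-4 = (25, 221, 0).
Normal n = (W-2→W-3) × (W-2→W-4) = (-3315, 375, -5876).
So ∂z/∂E = −n_x/n_z = −0.56416 and ∂z/∂N = −n_y/n_z = 0.06382.
Unit vector along 325° is (sin 325°, cos 325°) = (-0.5736, 0.8192).
Slope in that direction = a·(-0.5736) + b·(0.8192) = 0.37587.
Apparent dip = arctan|0.37587| = 20.60° (true dip is 29.6°, so apparent ≤ true as expected).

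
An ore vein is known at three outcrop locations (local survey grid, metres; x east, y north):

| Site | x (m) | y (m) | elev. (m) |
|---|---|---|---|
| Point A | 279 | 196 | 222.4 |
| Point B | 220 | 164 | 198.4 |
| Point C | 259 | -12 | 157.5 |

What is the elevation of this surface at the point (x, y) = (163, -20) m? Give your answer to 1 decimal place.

Let the plane be z = a·x + b·y + c.
Point B−Point A: −59a − 32b = −24;  Point C−Point A: −20a − 208b = −64.9.
Solving gives a = 0.25062, b = 0.28792.
Then c = 222.4 − a·279 − b·196 = 96.04.
At (163, -20): z = 40.9 − 5.8 + 96.04 = 131.1 m.

131.1 m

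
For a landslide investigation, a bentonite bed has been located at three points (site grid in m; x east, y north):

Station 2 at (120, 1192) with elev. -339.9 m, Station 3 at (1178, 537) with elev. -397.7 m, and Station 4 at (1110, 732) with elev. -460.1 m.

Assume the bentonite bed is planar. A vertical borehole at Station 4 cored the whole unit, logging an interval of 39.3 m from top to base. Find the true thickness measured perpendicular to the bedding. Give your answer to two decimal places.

Let the plane be z = a·x + b·y + c.
Station 3−Station 2: 1058a − 655b = −57.8;  Station 4−Station 2: 990a − 460b = −120.2.
Solving gives a = −0.32233, b = −0.43240.
|∇z| = √(a²+b²) = 0.53932, so dip δ = arctan(0.53932) = 28.34°.
True thickness = vertical thickness × cos δ = 39.3 × cos 28.34° = 34.59 m.

34.59 m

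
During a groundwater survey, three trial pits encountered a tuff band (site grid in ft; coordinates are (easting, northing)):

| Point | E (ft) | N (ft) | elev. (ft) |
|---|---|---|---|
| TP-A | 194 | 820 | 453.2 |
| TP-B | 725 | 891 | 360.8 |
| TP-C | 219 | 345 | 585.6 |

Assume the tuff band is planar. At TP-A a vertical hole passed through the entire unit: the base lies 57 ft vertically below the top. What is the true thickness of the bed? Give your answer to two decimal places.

54.34 ft

Let the plane be z = a·E + b·N + c.
TP-B−TP-A: 531a + 71b = −92.4;  TP-C−TP-A: 25a − 475b = 132.4.
Solving gives a = −0.13579, b = −0.28588.
|∇z| = √(a²+b²) = 0.31649, so dip δ = arctan(0.31649) = 17.56°.
True thickness = vertical thickness × cos δ = 57 × cos 17.56° = 54.34 ft.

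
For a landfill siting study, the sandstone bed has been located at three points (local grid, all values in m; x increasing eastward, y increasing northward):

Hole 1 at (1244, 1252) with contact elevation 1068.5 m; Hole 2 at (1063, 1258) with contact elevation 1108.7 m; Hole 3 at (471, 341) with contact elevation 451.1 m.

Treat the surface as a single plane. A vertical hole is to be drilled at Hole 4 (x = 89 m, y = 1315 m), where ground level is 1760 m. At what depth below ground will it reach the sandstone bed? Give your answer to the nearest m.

414 m

Two edge vectors: Hole 1→Hole 2 = (-181, 6, 40.2), Hole 1→Hole 3 = (-773, -911, -617.4).
Normal n = (Hole 1→Hole 2) × (Hole 1→Hole 3) = (32917.8, -142824, 169529).
So ∂z/∂x = −n_x/n_z = −0.19417 and ∂z/∂y = −n_y/n_z = 0.84248.
Intercept c from Hole 1: 1068.5 + 241.55 − 1054.78 = 255.27.
At (89, 1315): z_contact = −17.3 + 1107.9 + 255.27 = 1345.8 m.
Depth below ground = 1760 − 1345.8 = 414 m.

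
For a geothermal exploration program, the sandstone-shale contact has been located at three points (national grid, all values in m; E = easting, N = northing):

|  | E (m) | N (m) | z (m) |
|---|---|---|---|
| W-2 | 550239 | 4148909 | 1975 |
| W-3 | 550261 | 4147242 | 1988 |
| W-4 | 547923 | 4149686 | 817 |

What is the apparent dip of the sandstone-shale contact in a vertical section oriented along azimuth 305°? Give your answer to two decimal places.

Let the plane be z = a·E + b·N + c.
W-3−W-2: 22a − 1667b = 13;  W-4−W-2: −2316a + 777b = −1158.
Solving gives a = 0.49960, b = −0.00121.
Unit vector along 305° is (sin 305°, cos 305°) = (-0.8192, 0.5736).
Slope in that direction = a·(-0.8192) + b·(0.5736) = −0.40994.
Apparent dip = arctan|0.40994| = 22.29° (true dip is 26.5°, so apparent ≤ true as expected).

22.29°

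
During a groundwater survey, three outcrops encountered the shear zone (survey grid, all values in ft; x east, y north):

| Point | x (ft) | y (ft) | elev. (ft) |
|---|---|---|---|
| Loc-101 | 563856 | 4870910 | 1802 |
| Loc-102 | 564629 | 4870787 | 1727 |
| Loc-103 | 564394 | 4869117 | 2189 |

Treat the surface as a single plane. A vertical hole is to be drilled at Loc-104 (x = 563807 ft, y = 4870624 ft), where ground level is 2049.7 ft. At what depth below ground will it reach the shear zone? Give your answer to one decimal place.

Two edge vectors: Loc-101→Loc-102 = (773, -123, -75), Loc-101→Loc-103 = (538, -1793, 387).
Normal n = (Loc-101→Loc-102) × (Loc-101→Loc-103) = (-182076, -339501, -1319815).
So ∂z/∂x = −n_x/n_z = −0.137955698 and ∂z/∂y = −n_y/n_z = −0.257233779.
Intercept c from Loc-101: 1802 + 77787.15 + 1252962.59 = 1332551.73.
At (563807, 4870624): z_contact = −77780.39 − 1252889.02 + 1332551.73 = 1882.33 ft.
Depth below ground = 2049.7 − 1882.33 = 167.4 ft.

167.4 ft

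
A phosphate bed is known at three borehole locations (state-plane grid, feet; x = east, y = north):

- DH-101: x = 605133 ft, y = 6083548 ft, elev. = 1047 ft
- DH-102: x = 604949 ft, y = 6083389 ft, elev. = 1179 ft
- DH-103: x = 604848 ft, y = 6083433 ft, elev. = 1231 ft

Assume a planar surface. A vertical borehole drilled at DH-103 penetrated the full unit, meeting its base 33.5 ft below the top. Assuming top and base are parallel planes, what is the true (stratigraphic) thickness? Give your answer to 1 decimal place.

28.7 ft

Two edge vectors: DH-101→DH-102 = (-184, -159, 132), DH-101→DH-103 = (-285, -115, 184).
Normal n = (DH-101→DH-102) × (DH-101→DH-103) = (-14076, -3764, -24155).
So ∂z/∂x = −n_x/n_z = −0.58274 and ∂z/∂y = −n_y/n_z = −0.15583.
|∇z| = √(a²+b²) = 0.60321, so dip δ = arctan(0.60321) = 31.10°.
True thickness = vertical thickness × cos δ = 33.5 × cos 31.10° = 28.7 ft.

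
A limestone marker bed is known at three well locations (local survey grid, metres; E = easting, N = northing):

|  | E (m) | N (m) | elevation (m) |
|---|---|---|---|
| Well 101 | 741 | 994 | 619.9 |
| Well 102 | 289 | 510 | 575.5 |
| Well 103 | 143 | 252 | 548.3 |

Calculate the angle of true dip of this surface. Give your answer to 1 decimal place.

Let the plane be z = a·E + b·N + c.
Well 102−Well 101: −452a − 484b = −44.4;  Well 103−Well 101: −598a − 742b = −71.6.
Solving gives a = −0.03720, b = 0.12648.
Gradient magnitude |∇z| = √(a² + b²) = √(0.00138 + 0.01600) = 0.13184.
True dip = arctan(0.13184) = 7.5°, dipping toward SSE (azimuth ≈ 164°).

7.5°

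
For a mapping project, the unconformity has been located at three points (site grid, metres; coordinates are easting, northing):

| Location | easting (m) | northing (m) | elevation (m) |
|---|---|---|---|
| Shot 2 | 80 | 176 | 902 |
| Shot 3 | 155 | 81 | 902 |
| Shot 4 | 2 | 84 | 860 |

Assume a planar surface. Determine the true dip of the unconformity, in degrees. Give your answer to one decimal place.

19.6°

Let the plane be z = a·easting + b·northing + c.
Shot 3−Shot 2: 75a − 95b = 0;  Shot 4−Shot 2: −78a − 92b = −42.
Solving gives a = 0.27883, b = 0.22013.
Gradient magnitude |∇z| = √(a² + b²) = √(0.07774 + 0.04846) = 0.35525.
True dip = arctan(0.35525) = 19.6°, dipping toward SW (azimuth ≈ 232°).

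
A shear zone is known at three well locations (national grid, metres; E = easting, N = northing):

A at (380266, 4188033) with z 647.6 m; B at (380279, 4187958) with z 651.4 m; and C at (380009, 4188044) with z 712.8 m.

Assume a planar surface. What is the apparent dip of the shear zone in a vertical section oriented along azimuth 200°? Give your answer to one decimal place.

Two edge vectors: A→B = (13, -75, 3.8), A→C = (-257, 11, 65.2).
Normal n = (A→B) × (A→C) = (-4931.8, -1824.2, -19132).
So ∂z/∂E = −n_x/n_z = −0.25778 and ∂z/∂N = −n_y/n_z = −0.09535.
Unit vector along 200° is (sin 200°, cos 200°) = (-0.3420, -0.9397).
Slope in that direction = a·(-0.3420) + b·(-0.9397) = 0.17776.
Apparent dip = arctan|0.17776| = 10.1° (true dip is 15.4°, so apparent ≤ true as expected).

10.1°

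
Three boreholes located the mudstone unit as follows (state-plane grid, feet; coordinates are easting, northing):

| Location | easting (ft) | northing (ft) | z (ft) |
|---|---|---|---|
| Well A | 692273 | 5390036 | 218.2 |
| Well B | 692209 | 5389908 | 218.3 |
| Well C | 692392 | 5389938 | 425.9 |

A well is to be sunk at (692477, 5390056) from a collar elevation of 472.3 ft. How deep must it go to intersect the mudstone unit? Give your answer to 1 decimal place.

Two edge vectors: Well A→Well B = (-64, -128, 0.1), Well A→Well C = (119, -98, 207.7).
Normal n = (Well A→Well B) × (Well A→Well C) = (-26575.8, 13304.7, 21504).
So ∂z/∂easting = −n_x/n_z = 1.235853795 and ∂z/∂northing = −n_y/n_z = −0.618708147.
Intercept c from Well A: 218.2 − 855548.21 + 3334859.19 = 2479529.17.
At (692477, 5390056): z_contact = 855800.33 − 3334871.56 + 2479529.17 = 457.94 ft.
Depth below ground = 472.3 − 457.94 = 14.4 ft.

14.4 ft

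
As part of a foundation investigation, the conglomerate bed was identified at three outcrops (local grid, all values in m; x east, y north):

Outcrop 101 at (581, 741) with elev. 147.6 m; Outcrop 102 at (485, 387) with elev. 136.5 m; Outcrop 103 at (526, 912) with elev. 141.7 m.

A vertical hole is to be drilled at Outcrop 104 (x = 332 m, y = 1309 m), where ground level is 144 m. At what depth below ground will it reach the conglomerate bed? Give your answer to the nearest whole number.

Let the plane be z = a·x + b·y + c.
Outcrop 102−Outcrop 101: −96a − 354b = −11.1;  Outcrop 103−Outcrop 101: −55a + 171b = −5.9.
Solving gives a = 0.11109, b = 0.00123.
Then c = 147.6 − a·581 − b·741 = 82.14.
At (332, 1309): z_contact = 36.9 + 1.6 + 82.14 = 120.6 m.
Depth below ground = 144 − 120.6 = 23 m.

23 m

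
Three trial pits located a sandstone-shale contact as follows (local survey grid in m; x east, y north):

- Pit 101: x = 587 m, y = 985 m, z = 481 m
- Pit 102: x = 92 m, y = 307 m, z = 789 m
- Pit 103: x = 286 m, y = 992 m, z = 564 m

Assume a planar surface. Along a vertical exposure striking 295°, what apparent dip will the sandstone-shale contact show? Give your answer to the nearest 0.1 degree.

8.5°

Two edge vectors: Pit 101→Pit 102 = (-495, -678, 308), Pit 101→Pit 103 = (-301, 7, 83).
Normal n = (Pit 101→Pit 102) × (Pit 101→Pit 103) = (-58430, -51623, -207543).
So ∂z/∂x = −n_x/n_z = −0.28153 and ∂z/∂y = −n_y/n_z = −0.24873.
Unit vector along 295° is (sin 295°, cos 295°) = (-0.9063, 0.4226).
Slope in that direction = a·(-0.9063) + b·(0.4226) = 0.15004.
Apparent dip = arctan|0.15004| = 8.5° (true dip is 20.6°, so apparent ≤ true as expected).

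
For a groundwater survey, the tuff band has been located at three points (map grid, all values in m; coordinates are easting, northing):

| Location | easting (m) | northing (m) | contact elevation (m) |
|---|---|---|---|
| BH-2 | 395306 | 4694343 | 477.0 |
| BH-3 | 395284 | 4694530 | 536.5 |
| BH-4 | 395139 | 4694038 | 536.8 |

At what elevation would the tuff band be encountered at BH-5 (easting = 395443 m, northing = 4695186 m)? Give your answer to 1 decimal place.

Two edge vectors: BH-2→BH-3 = (-22, 187, 59.5), BH-2→BH-4 = (-167, -305, 59.8).
Normal n = (BH-2→BH-3) × (BH-2→BH-4) = (29330.1, -8620.9, 37939).
So ∂z/∂easting = −n_x/n_z = −0.773085743 and ∂z/∂northing = −n_y/n_z = 0.227230554.
Intercept c from BH-2: 477 + 305605.43 − 1066698.16 = −760615.73.
At (395443, 4695186): z = −305711.3 + 1066889.7 − 760615.73 = 562.6 m.

562.6 m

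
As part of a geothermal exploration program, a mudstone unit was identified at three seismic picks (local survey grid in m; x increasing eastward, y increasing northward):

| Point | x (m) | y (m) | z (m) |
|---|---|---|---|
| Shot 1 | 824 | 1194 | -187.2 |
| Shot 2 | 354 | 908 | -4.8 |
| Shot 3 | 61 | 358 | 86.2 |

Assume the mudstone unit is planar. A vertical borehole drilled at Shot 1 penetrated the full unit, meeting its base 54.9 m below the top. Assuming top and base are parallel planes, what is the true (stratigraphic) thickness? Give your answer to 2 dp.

50.44 m

Let the plane be z = a·x + b·y + c.
Shot 2−Shot 1: −470a − 286b = 182.4;  Shot 3−Shot 1: −763a − 836b = 273.4.
Solving gives a = −0.42526, b = 0.06109.
|∇z| = √(a²+b²) = 0.42963, so dip δ = arctan(0.42963) = 23.25°.
True thickness = vertical thickness × cos δ = 54.9 × cos 23.25° = 50.44 m.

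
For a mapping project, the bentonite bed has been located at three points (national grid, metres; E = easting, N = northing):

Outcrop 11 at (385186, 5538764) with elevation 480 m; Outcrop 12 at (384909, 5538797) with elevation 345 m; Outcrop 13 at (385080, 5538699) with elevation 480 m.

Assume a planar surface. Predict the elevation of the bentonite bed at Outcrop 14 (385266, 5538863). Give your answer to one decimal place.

Two edge vectors: Outcrop 11→Outcrop 12 = (-277, 33, -135), Outcrop 11→Outcrop 13 = (-106, -65, 0).
Normal n = (Outcrop 11→Outcrop 12) × (Outcrop 11→Outcrop 13) = (-8775, 14310, 21503).
So ∂z/∂E = −n_x/n_z = 0.408082593 and ∂z/∂N = −n_y/n_z = −0.665488536.
Intercept c from Outcrop 11: 480 − 157187.70 + 3685983.95 = 3529276.25.
At (385266, 5538863): z = 157220.3 − 3686049.8 + 3529276.25 = 446.8 m.

446.8 m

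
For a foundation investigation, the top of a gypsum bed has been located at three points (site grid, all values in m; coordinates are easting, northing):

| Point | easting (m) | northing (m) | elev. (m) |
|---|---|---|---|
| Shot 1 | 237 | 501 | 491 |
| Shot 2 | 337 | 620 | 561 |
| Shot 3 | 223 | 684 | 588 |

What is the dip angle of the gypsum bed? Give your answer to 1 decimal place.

28.3°

Two edge vectors: Shot 1→Shot 2 = (100, 119, 70), Shot 1→Shot 3 = (-14, 183, 97).
Normal n = (Shot 1→Shot 2) × (Shot 1→Shot 3) = (-1267, -10680, 19966).
So ∂z/∂easting = −n_x/n_z = 0.06346 and ∂z/∂northing = −n_y/n_z = 0.53491.
Gradient magnitude |∇z| = √(a² + b²) = √(0.00403 + 0.28613) = 0.53866.
True dip = arctan(0.53866) = 28.3°, dipping toward S (azimuth ≈ 187°).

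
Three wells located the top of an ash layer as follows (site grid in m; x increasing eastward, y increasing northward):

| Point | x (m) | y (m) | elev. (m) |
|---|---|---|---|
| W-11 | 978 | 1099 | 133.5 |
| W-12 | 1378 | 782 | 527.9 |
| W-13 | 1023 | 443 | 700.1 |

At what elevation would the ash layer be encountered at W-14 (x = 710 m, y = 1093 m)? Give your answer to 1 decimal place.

Two edge vectors: W-11→W-12 = (400, -317, 394.4), W-11→W-13 = (45, -656, 566.6).
Normal n = (W-11→W-12) × (W-11→W-13) = (79114.2, -208892, -248135).
So ∂z/∂x = −n_x/n_z = 0.318835 and ∂z/∂y = −n_y/n_z = −0.841848.
Intercept c from W-11: 133.5 − 311.82 + 925.19 = 746.87.
At (710, 1093): z = 226.4 − 920.1 + 746.87 = 53.1 m.

53.1 m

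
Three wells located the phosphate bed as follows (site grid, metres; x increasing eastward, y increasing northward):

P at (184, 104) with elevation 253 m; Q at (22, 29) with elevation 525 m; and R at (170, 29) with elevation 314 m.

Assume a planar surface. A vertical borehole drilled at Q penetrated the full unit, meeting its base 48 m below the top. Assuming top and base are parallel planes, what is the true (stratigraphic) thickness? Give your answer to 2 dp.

26.30 m

Two edge vectors: P→Q = (-162, -75, 272), P→R = (-14, -75, 61).
Normal n = (P→Q) × (P→R) = (15825, 6074, 11100).
So ∂z/∂x = −n_x/n_z = −1.42568 and ∂z/∂y = −n_y/n_z = −0.54721.
|∇z| = √(a²+b²) = 1.52708, so dip δ = arctan(1.52708) = 56.78°.
True thickness = vertical thickness × cos δ = 48 × cos 56.78° = 26.30 m.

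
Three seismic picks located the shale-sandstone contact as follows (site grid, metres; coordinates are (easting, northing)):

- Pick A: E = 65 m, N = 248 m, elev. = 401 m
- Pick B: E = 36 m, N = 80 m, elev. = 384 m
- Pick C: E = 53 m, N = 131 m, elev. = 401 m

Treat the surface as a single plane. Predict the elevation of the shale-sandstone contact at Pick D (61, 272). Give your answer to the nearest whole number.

392 m

Two edge vectors: Pick A→Pick B = (-29, -168, -17), Pick A→Pick C = (-12, -117, 0).
Normal n = (Pick A→Pick B) × (Pick A→Pick C) = (-1989, 204, 1377).
So ∂z/∂E = −n_x/n_z = 1.44444 and ∂z/∂N = −n_y/n_z = −0.14815.
Intercept c from Pick A: 401 − 93.89 + 36.74 = 343.85.
At (61, 272): z = 88.1 − 40.3 + 343.85 = 391.7 m.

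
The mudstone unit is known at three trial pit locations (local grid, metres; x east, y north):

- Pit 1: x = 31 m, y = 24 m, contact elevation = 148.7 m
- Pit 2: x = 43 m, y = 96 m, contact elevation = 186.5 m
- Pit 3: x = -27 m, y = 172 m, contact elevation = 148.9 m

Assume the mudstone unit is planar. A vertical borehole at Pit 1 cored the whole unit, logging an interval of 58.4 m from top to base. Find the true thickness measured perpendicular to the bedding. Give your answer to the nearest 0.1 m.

41.1 m

Let the plane be z = a·x + b·y + c.
Pit 2−Pit 1: 12a + 72b = 37.8;  Pit 3−Pit 1: −58a + 148b = 0.2.
Solving gives a = 0.93750, b = 0.36875.
|∇z| = √(a²+b²) = 1.00741, so dip δ = arctan(1.00741) = 45.21°.
True thickness = vertical thickness × cos δ = 58.4 × cos 45.21° = 41.1 m.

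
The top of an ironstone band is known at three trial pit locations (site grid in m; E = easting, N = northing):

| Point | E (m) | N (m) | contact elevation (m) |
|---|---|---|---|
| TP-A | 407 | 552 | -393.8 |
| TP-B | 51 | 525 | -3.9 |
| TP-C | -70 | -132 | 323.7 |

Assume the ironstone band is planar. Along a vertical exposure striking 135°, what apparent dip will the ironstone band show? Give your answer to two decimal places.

Two edge vectors: TP-A→TP-B = (-356, -27, 389.9), TP-A→TP-C = (-477, -684, 717.5).
Normal n = (TP-A→TP-B) × (TP-A→TP-C) = (247319.1, 69447.7, 230625).
So ∂z/∂E = −n_x/n_z = −1.07239 and ∂z/∂N = −n_y/n_z = −0.30113.
Unit vector along 135° is (sin 135°, cos 135°) = (0.7071, -0.7071).
Slope in that direction = a·(0.7071) + b·(-0.7071) = −0.54536.
Apparent dip = arctan|0.54536| = 28.61° (true dip is 48.1°, so apparent ≤ true as expected).

28.61°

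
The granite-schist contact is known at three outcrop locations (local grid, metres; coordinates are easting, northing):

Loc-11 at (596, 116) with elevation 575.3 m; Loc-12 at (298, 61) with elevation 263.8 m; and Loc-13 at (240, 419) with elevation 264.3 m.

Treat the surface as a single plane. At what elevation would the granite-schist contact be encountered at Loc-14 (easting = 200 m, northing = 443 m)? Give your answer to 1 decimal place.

Two edge vectors: Loc-11→Loc-12 = (-298, -55, -311.5), Loc-11→Loc-13 = (-356, 303, -311).
Normal n = (Loc-11→Loc-12) × (Loc-11→Loc-13) = (111489.5, 18216, -109874).
So ∂z/∂easting = −n_x/n_z = 1.01470 and ∂z/∂northing = −n_y/n_z = 0.16579.
Intercept c from Loc-11: 575.3 − 604.76 − 19.23 = −48.69.
At (200, 443): z = 202.9 + 73.4 − 48.69 = 227.7 m.

227.7 m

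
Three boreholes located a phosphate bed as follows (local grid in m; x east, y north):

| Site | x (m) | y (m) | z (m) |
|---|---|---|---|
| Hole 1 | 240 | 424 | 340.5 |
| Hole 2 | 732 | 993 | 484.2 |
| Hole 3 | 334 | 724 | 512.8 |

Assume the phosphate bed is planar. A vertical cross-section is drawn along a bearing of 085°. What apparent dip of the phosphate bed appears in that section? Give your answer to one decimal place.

27.3°

Let the plane be z = a·x + b·y + c.
Hole 2−Hole 1: 492a + 569b = 143.7;  Hole 3−Hole 1: 94a + 300b = 172.3.
Solving gives a = −0.58364, b = 0.75721.
Unit vector along 085° is (sin 85°, cos 85°) = (0.9962, 0.0872).
Slope in that direction = a·(0.9962) + b·(0.0872) = −0.51542.
Apparent dip = arctan|0.51542| = 27.3° (true dip is 43.7°, so apparent ≤ true as expected).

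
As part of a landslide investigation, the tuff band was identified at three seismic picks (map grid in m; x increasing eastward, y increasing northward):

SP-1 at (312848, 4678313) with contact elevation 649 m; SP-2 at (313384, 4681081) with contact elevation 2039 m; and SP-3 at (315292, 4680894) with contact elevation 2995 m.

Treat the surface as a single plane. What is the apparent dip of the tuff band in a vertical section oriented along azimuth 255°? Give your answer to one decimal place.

32.0°

Two edge vectors: SP-1→SP-2 = (536, 2768, 1390), SP-1→SP-3 = (2444, 2581, 2346).
Normal n = (SP-1→SP-2) × (SP-1→SP-3) = (2906138, 2139704, -5381576).
So ∂z/∂x = −n_x/n_z = 0.54002 and ∂z/∂y = −n_y/n_z = 0.39760.
Unit vector along 255° is (sin 255°, cos 255°) = (-0.9659, -0.2588).
Slope in that direction = a·(-0.9659) + b·(-0.2588) = −0.62452.
Apparent dip = arctan|0.62452| = 32.0° (true dip is 33.8°, so apparent ≤ true as expected).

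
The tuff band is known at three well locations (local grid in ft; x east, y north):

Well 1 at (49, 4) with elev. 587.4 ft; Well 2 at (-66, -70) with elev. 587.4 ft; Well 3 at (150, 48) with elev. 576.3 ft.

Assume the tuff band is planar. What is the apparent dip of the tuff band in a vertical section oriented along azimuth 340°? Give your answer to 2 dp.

31.52°

Let the plane be z = a·x + b·y + c.
Well 2−Well 1: −115a − 74b = 0;  Well 3−Well 1: 101a + 44b = −11.1.
Solving gives a = −0.34027, b = 0.52879.
Unit vector along 340° is (sin 340°, cos 340°) = (-0.3420, 0.9397).
Slope in that direction = a·(-0.3420) + b·(0.9397) = 0.61328.
Apparent dip = arctan|0.61328| = 31.52° (true dip is 32.2°, so apparent ≤ true as expected).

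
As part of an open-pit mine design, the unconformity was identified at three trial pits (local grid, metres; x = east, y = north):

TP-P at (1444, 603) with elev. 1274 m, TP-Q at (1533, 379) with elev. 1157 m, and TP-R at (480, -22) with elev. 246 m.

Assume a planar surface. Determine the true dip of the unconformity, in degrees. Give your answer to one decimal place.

Let the plane be z = a·x + b·y + c.
TP-Q−TP-P: 89a − 224b = −117;  TP-R−TP-P: −964a − 625b = −1028.
Solving gives a = 0.57868, b = 0.75224.
Gradient magnitude |∇z| = √(a² + b²) = √(0.33487 + 0.56587) = 0.94907.
True dip = arctan(0.94907) = 43.5°, dipping toward SW (azimuth ≈ 218°).

43.5°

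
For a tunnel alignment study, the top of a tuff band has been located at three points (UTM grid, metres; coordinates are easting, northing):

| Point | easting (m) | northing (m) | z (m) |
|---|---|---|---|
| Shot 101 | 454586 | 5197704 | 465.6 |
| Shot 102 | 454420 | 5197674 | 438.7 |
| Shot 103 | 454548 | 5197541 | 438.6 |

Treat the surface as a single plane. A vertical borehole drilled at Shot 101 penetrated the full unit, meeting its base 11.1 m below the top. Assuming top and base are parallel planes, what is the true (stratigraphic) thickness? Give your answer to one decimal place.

10.9 m

Two edge vectors: Shot 101→Shot 102 = (-166, -30, -26.9), Shot 101→Shot 103 = (-38, -163, -27).
Normal n = (Shot 101→Shot 102) × (Shot 101→Shot 103) = (-3574.7, -3459.8, 25918).
So ∂z/∂easting = −n_x/n_z = 0.13792 and ∂z/∂northing = −n_y/n_z = 0.13349.
|∇z| = √(a²+b²) = 0.19194, so dip δ = arctan(0.19194) = 10.87°.
True thickness = vertical thickness × cos δ = 11.1 × cos 10.87° = 10.9 m.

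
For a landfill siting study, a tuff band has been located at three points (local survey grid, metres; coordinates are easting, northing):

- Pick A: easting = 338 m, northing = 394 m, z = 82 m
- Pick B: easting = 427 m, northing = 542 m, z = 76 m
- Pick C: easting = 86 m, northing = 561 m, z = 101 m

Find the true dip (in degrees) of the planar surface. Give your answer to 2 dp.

4.19°

Let the plane be z = a·easting + b·northing + c.
Pick B−Pick A: 89a + 148b = −6;  Pick C−Pick A: −252a + 167b = 19.
Solving gives a = −0.07312, b = 0.00343.
Gradient magnitude |∇z| = √(a² + b²) = √(0.00535 + 0.00001) = 0.07320.
True dip = arctan(0.07320) = 4.19°, dipping toward E (azimuth ≈ 093°).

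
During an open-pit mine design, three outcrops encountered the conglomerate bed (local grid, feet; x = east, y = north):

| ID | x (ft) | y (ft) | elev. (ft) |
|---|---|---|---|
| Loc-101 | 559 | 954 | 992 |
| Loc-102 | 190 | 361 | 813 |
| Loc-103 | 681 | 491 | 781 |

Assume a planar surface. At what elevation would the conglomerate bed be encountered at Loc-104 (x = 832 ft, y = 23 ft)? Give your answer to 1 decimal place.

Two edge vectors: Loc-101→Loc-102 = (-369, -593, -179), Loc-101→Loc-103 = (122, -463, -211).
Normal n = (Loc-101→Loc-102) × (Loc-101→Loc-103) = (42246, -99697, 243193).
So ∂z/∂x = −n_x/n_z = −0.17371 and ∂z/∂y = −n_y/n_z = 0.40995.
Intercept c from Loc-101: 992 + 97.11 − 391.09 = 698.01.
At (832, 23): z = −144.5 + 9.4 + 698.01 = 562.9 ft.

562.9 ft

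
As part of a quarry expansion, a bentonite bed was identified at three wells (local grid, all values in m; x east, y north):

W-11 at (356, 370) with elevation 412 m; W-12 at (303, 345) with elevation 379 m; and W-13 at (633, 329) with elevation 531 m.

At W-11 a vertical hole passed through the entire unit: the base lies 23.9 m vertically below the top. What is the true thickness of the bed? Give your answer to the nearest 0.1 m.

20.8 m

Two edge vectors: W-11→W-12 = (-53, -25, -33), W-11→W-13 = (277, -41, 119).
Normal n = (W-11→W-12) × (W-11→W-13) = (-4328, -2834, 9098).
So ∂z/∂x = −n_x/n_z = 0.47571 and ∂z/∂y = −n_y/n_z = 0.31150.
|∇z| = √(a²+b²) = 0.56862, so dip δ = arctan(0.56862) = 29.62°.
True thickness = vertical thickness × cos δ = 23.9 × cos 29.62° = 20.8 m.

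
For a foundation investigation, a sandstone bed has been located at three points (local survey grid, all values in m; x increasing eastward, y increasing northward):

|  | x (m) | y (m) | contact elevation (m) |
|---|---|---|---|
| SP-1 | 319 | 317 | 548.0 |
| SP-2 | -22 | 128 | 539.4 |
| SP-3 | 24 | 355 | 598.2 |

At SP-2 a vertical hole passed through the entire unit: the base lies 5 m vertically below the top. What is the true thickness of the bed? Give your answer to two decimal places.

4.77 m

Let the plane be z = a·x + b·y + c.
SP-2−SP-1: −341a − 189b = −8.6;  SP-3−SP-1: −295a + 38b = 50.2.
Solving gives a = −0.13332, b = 0.28605.
|∇z| = √(a²+b²) = 0.31559, so dip δ = arctan(0.31559) = 17.52°.
True thickness = vertical thickness × cos δ = 5 × cos 17.52° = 4.77 m.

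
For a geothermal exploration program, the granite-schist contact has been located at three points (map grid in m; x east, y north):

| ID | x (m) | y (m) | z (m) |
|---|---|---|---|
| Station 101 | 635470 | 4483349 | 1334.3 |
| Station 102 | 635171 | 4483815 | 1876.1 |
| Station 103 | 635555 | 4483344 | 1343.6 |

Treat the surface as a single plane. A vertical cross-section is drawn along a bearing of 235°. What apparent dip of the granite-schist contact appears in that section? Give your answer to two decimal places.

41.55°

Two edge vectors: Station 101→Station 102 = (-299, 466, 541.8), Station 101→Station 103 = (85, -5, 9.3).
Normal n = (Station 101→Station 102) × (Station 101→Station 103) = (7042.8, 48833.7, -38115).
So ∂z/∂x = −n_x/n_z = 0.18478 and ∂z/∂y = −n_y/n_z = 1.28122.
Unit vector along 235° is (sin 235°, cos 235°) = (-0.8192, -0.5736).
Slope in that direction = a·(-0.8192) + b·(-0.5736) = −0.88624.
Apparent dip = arctan|0.88624| = 41.55° (true dip is 52.3°, so apparent ≤ true as expected).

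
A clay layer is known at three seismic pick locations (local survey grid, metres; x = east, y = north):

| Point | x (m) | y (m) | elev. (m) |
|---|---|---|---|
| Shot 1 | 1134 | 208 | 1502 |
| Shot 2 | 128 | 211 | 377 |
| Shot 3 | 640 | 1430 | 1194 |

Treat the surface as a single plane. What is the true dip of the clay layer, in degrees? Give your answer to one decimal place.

48.7°

Two edge vectors: Shot 1→Shot 2 = (-1006, 3, -1125), Shot 1→Shot 3 = (-494, 1222, -308).
Normal n = (Shot 1→Shot 2) × (Shot 1→Shot 3) = (1373826, 245902, -1227850).
So ∂z/∂x = −n_x/n_z = 1.11889 and ∂z/∂y = −n_y/n_z = 0.20027.
Gradient magnitude |∇z| = √(a² + b²) = √(1.25191 + 0.04011) = 1.13667.
True dip = arctan(1.13667) = 48.7°, dipping toward W (azimuth ≈ 260°).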